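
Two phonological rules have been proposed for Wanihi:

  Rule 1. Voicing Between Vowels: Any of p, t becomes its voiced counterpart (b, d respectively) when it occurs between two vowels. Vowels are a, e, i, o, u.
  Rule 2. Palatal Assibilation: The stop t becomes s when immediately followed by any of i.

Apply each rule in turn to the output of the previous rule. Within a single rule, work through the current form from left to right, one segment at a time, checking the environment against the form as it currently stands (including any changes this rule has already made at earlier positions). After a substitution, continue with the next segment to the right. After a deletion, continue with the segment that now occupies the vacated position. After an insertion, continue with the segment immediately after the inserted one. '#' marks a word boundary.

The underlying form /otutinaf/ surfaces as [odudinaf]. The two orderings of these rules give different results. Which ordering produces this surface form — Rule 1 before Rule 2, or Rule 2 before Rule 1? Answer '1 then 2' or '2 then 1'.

Order 1 then 2:
  1 Voicing Between Vowels: [otutinaf] → [odudinaf]
  2 Palatal Assibilation: no change — [odudinaf]
  result: [odudinaf]
Order 2 then 1:
  2 Palatal Assibilation: [otutinaf] → [otusinaf]
  1 Voicing Between Vowels: [otusinaf] → [odusinaf]
  result: [odusinaf]

1 then 2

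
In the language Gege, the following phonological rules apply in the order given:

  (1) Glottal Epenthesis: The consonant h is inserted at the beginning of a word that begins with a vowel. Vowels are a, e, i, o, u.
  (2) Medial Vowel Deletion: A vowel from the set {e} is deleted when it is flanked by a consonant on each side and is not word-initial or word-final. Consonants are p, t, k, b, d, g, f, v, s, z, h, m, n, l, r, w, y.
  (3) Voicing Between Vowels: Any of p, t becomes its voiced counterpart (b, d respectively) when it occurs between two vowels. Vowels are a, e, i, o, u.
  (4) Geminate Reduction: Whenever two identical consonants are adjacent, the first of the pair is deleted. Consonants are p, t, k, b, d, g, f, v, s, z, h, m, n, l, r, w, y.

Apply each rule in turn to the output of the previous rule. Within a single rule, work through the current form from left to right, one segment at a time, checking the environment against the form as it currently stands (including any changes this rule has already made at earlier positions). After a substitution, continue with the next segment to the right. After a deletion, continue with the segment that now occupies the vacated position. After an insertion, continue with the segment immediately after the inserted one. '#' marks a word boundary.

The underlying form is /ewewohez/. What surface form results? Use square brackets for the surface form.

(1) Glottal Epenthesis: [ewewohez] → [hewewohez]
(2) Medial Vowel Deletion: [hewewohez] → [hwwohz]
(3) Voicing Between Vowels: no change — [hwwohz]
(4) Geminate Reduction: [hwwohz] → [hwohz]

[hwohz]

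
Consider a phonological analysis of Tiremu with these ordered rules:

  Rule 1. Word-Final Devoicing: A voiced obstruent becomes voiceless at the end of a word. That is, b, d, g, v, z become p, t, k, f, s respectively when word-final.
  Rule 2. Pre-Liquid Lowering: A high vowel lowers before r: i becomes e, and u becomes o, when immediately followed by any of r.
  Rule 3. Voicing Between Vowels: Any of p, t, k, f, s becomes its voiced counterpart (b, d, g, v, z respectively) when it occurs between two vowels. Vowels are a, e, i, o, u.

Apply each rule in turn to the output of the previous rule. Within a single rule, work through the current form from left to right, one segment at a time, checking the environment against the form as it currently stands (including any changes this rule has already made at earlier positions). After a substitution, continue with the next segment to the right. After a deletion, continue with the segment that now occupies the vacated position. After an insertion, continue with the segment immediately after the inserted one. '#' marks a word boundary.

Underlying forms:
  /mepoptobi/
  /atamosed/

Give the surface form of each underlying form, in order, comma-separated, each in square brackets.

/mepoptobi/:
  Rule 1 Word-Final Devoicing: no change — [mepoptobi]
  Rule 2 Pre-Liquid Lowering: no change — [mepoptobi]
  Rule 3 Voicing Between Vowels: [mepoptobi] → [meboptobi]
/atamosed/:
  Rule 1 Word-Final Devoicing: [atamosed] → [atamoset]
  Rule 2 Pre-Liquid Lowering: no change — [atamoset]
  Rule 3 Voicing Between Vowels: [atamoset] → [adamozet]

[meboptobi], [adamozet]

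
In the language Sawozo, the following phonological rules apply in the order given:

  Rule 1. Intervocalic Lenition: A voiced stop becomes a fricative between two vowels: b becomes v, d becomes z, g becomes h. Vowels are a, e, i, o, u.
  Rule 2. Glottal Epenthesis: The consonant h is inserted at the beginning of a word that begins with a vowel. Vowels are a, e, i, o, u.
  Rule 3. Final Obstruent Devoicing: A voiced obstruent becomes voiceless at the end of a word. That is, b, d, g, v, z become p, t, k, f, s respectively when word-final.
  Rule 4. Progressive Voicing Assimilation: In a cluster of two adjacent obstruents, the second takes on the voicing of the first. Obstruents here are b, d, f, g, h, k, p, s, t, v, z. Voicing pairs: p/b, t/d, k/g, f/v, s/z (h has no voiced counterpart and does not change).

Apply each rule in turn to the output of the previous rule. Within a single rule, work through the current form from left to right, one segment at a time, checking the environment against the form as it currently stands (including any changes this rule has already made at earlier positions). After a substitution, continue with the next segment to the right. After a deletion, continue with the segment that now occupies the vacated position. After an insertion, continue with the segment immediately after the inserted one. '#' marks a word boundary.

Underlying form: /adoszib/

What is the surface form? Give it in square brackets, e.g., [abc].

[hazossip]

Rule 1 Intervocalic Lenition: [adoszib] → [azoszib]
Rule 2 Glottal Epenthesis: [azoszib] → [hazoszib]
Rule 3 Final Obstruent Devoicing: [hazoszib] → [hazoszip]
Rule 4 Progressive Voicing Assimilation: [hazoszip] → [hazossip]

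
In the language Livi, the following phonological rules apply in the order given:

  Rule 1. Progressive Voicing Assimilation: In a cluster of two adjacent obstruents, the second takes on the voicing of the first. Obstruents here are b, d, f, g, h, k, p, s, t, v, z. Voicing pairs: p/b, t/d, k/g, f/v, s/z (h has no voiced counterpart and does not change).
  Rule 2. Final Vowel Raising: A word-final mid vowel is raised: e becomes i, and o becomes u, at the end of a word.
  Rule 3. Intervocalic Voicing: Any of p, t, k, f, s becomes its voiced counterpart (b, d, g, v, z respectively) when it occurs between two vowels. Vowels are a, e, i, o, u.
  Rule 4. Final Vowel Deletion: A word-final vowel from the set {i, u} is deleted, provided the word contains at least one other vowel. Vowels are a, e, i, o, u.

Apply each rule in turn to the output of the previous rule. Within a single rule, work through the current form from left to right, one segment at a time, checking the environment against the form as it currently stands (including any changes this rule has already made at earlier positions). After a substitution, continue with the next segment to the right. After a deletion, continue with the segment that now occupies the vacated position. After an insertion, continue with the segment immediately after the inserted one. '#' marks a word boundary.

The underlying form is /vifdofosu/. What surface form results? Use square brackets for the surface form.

Rule 1 Progressive Voicing Assimilation: [vifdofosu] → [viftofosu]
Rule 2 Final Vowel Raising: no change — [viftofosu]
Rule 3 Intervocalic Voicing: [viftofosu] → [viftovozu]
Rule 4 Final Vowel Deletion: [viftovozu] → [viftovoz]

[viftovoz]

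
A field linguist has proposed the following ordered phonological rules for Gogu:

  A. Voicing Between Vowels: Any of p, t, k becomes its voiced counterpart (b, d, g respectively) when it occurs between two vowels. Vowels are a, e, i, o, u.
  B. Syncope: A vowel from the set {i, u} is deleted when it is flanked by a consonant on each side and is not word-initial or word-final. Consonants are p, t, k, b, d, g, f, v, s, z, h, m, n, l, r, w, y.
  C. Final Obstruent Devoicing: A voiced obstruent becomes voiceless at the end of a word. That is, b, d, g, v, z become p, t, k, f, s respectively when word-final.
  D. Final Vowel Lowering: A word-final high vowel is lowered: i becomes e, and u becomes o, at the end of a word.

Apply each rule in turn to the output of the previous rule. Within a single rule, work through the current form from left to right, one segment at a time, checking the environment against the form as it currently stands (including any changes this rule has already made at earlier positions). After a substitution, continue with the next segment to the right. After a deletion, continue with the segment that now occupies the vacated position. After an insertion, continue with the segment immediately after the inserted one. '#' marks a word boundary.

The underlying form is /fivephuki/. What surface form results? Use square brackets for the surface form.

A Voicing Between Vowels: [fivephuki] → [fivephugi]
B Syncope: [fivephugi] → [fvephgi]
C Final Obstruent Devoicing: no change — [fvephgi]
D Final Vowel Lowering: [fvephgi] → [fvephge]

[fvephge]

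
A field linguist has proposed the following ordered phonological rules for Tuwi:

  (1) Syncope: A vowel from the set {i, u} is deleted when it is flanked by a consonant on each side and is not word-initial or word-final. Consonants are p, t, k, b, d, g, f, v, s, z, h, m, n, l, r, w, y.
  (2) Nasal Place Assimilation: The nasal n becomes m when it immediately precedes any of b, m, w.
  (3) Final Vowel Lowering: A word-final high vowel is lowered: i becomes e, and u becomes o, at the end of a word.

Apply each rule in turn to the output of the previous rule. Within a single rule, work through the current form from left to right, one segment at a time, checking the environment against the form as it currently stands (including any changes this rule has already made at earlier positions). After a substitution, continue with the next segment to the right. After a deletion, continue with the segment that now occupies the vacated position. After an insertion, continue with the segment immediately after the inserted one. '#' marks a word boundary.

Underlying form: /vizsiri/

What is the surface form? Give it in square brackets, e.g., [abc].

[vzsre]

(1) Syncope: [vizsiri] → [vzsri]
(2) Nasal Place Assimilation: no change — [vzsri]
(3) Final Vowel Lowering: [vzsri] → [vzsre]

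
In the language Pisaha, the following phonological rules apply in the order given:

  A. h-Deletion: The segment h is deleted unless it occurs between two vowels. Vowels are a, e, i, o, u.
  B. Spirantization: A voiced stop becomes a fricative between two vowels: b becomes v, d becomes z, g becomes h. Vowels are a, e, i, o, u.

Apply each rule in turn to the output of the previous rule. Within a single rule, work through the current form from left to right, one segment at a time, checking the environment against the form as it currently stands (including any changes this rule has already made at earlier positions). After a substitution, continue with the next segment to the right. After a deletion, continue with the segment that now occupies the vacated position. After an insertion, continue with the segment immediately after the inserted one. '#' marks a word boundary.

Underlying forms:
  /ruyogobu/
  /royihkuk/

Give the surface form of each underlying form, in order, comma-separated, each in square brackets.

/ruyogobu/:
  A h-Deletion: no change — [ruyogobu]
  B Spirantization: [ruyogobu] → [ruyohovu]
/royihkuk/:
  A h-Deletion: [royihkuk] → [royikuk]
  B Spirantization: no change — [royikuk]

[ruyohovu], [royikuk]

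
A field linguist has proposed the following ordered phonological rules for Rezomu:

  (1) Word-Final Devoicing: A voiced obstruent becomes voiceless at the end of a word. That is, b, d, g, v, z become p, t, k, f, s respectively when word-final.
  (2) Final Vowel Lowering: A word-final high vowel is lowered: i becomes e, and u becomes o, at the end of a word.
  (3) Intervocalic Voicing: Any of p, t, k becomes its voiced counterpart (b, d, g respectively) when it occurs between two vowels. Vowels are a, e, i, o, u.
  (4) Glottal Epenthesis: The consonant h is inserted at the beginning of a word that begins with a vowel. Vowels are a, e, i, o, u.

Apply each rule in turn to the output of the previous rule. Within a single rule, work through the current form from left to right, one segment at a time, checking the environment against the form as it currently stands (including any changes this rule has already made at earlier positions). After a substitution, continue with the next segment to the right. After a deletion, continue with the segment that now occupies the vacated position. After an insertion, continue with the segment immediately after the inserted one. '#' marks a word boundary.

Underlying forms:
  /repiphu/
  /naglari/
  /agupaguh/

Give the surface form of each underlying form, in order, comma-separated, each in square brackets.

[rebipho], [naglare], [hagubaguh]

/repiphu/:
  (1) Word-Final Devoicing: no change — [repiphu]
  (2) Final Vowel Lowering: [repiphu] → [repipho]
  (3) Intervocalic Voicing: [repipho] → [rebipho]
  (4) Glottal Epenthesis: no change — [rebipho]
/naglari/:
  (1) Word-Final Devoicing: no change — [naglari]
  (2) Final Vowel Lowering: [naglari] → [naglare]
  (3) Intervocalic Voicing: no change — [naglare]
  (4) Glottal Epenthesis: no change — [naglare]
/agupaguh/:
  (1) Word-Final Devoicing: no change — [agupaguh]
  (2) Final Vowel Lowering: no change — [agupaguh]
  (3) Intervocalic Voicing: [agupaguh] → [agubaguh]
  (4) Glottal Epenthesis: [agubaguh] → [hagubaguh]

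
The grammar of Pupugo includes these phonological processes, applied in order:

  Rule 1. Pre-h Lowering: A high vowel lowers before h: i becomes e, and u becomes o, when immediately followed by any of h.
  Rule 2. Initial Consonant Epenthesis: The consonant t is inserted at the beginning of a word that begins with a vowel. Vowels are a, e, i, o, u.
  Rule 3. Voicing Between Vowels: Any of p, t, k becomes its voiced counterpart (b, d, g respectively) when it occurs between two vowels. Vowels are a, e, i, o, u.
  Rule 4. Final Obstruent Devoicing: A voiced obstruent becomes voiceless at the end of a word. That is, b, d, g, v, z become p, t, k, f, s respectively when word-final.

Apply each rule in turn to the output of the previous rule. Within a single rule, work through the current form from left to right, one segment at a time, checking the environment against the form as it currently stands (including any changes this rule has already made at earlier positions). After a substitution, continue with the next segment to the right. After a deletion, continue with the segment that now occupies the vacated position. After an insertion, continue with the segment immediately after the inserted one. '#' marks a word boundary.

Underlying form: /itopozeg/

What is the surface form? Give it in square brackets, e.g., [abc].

[tidobozek]

Rule 1 Pre-h Lowering: no change — [itopozeg]
Rule 2 Initial Consonant Epenthesis: [itopozeg] → [titopozeg]
Rule 3 Voicing Between Vowels: [titopozeg] → [tidobozeg]
Rule 4 Final Obstruent Devoicing: [tidobozeg] → [tidobozek]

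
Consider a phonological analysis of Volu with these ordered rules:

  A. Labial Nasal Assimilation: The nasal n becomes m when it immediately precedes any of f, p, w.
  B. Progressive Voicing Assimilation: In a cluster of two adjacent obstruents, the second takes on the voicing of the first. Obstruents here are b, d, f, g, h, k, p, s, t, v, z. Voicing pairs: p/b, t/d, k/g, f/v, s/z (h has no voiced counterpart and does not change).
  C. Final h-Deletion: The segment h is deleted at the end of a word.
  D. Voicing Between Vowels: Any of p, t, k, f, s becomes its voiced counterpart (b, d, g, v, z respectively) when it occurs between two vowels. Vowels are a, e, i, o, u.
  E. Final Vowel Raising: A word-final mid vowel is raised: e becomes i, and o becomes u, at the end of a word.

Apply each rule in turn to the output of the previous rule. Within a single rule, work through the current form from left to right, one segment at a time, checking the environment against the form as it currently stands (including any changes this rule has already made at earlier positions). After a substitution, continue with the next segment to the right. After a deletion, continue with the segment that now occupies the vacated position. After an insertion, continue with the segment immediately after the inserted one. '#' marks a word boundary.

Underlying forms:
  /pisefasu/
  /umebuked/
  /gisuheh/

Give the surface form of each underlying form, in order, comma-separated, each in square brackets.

/pisefasu/:
  A Labial Nasal Assimilation: no change — [pisefasu]
  B Progressive Voicing Assimilation: no change — [pisefasu]
  C Final h-Deletion: no change — [pisefasu]
  D Voicing Between Vowels: [pisefasu] → [pizevazu]
  E Final Vowel Raising: no change — [pizevazu]
/umebuked/:
  A Labial Nasal Assimilation: no change — [umebuked]
  B Progressive Voicing Assimilation: no change — [umebuked]
  C Final h-Deletion: no change — [umebuked]
  D Voicing Between Vowels: [umebuked] → [umebuged]
  E Final Vowel Raising: no change — [umebuged]
/gisuheh/:
  A Labial Nasal Assimilation: no change — [gisuheh]
  B Progressive Voicing Assimilation: no change — [gisuheh]
  C Final h-Deletion: [gisuheh] → [gisuhe]
  D Voicing Between Vowels: [gisuhe] → [gizuhe]
  E Final Vowel Raising: [gizuhe] → [gizuhi]

[pizevazu], [umebuged], [gizuhi]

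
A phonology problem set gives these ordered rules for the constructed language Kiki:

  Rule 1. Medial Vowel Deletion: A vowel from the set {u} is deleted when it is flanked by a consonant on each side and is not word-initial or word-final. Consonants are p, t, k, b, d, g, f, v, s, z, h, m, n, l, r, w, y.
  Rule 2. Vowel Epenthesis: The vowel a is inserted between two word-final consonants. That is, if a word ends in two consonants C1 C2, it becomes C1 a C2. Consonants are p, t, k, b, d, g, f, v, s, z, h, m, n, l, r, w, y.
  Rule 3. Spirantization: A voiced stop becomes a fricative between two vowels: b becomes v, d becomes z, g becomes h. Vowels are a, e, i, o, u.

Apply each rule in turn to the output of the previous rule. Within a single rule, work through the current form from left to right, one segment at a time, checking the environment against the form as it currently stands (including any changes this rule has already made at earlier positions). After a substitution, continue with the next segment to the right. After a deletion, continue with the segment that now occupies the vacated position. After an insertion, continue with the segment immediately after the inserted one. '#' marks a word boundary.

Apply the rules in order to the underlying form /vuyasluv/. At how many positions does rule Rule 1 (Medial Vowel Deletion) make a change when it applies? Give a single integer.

2

Rule 1 Medial Vowel Deletion: [vuyasluv] → [vyaslv]
Rule 2 Vowel Epenthesis: [vyaslv] → [vyaslav]
Rule 3 Spirantization: no change — [vyaslav]
Rule Rule 1 changed 2 position(s).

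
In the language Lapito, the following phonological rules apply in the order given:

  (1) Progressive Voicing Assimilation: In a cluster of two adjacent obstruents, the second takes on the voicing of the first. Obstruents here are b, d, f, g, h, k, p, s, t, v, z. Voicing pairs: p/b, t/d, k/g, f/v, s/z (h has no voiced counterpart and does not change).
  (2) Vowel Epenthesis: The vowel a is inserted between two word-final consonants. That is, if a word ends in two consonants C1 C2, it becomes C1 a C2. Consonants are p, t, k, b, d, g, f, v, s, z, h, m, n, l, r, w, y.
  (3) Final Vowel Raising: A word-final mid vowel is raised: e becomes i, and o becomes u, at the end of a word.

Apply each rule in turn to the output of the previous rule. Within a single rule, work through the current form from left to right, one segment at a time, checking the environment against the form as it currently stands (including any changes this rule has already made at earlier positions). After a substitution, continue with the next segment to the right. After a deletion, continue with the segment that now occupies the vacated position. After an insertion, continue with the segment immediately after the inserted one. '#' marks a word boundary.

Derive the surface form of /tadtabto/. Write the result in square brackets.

[taddabdu]

(1) Progressive Voicing Assimilation: [tadtabto] → [taddabdo]
(2) Vowel Epenthesis: no change — [taddabdo]
(3) Final Vowel Raising: [taddabdo] → [taddabdu]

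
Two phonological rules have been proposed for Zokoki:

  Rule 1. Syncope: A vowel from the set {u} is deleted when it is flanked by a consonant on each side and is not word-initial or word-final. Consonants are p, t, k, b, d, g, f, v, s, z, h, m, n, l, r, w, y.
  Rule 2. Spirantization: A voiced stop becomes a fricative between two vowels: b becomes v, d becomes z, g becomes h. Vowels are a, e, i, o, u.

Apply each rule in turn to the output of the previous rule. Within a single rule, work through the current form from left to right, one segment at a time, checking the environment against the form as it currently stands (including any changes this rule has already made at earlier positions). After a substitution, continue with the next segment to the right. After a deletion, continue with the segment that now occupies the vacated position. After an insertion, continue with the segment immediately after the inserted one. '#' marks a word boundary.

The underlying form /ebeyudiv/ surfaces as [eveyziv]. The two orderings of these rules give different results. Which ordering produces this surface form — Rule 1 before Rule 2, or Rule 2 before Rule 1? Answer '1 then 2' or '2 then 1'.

2 then 1

Order 1 then 2:
  1 Syncope: [ebeyudiv] → [ebeydiv]
  2 Spirantization: [ebeydiv] → [eveydiv]
  result: [eveydiv]
Order 2 then 1:
  2 Spirantization: [ebeyudiv] → [eveyuziv]
  1 Syncope: [eveyuziv] → [eveyziv]
  result: [eveyziv]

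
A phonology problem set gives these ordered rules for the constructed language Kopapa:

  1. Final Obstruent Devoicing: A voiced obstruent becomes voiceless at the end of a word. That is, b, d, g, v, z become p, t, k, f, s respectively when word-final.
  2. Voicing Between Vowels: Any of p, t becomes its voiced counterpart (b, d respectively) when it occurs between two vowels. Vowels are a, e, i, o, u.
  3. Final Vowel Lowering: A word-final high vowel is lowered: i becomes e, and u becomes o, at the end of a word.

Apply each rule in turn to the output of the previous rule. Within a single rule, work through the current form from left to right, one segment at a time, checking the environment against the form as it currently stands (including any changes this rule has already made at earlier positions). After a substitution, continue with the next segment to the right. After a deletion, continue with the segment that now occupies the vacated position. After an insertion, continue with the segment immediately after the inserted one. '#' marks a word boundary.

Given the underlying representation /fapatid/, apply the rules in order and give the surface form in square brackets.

1 Final Obstruent Devoicing: [fapatid] → [fapatit]
2 Voicing Between Vowels: [fapatit] → [fabadit]
3 Final Vowel Lowering: no change — [fabadit]

[fabadit]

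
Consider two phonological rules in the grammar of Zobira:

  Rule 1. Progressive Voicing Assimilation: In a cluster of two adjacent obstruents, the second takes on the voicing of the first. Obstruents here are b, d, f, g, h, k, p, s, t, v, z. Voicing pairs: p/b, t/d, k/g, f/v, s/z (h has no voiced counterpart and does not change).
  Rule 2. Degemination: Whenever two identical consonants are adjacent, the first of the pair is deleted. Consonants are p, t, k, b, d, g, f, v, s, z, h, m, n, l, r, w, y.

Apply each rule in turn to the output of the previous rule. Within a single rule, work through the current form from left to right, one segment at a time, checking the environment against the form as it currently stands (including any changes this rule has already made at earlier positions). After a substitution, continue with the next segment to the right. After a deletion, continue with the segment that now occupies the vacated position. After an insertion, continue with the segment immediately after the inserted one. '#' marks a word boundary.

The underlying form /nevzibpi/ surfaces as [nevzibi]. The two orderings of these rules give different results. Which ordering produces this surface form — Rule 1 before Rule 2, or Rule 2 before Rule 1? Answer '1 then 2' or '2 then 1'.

1 then 2

Order 1 then 2:
  1 Progressive Voicing Assimilation: [nevzibpi] → [nevzibbi]
  2 Degemination: [nevzibbi] → [nevzibi]
  result: [nevzibi]
Order 2 then 1:
  2 Degemination: no change — [nevzibpi]
  1 Progressive Voicing Assimilation: [nevzibpi] → [nevzibbi]
  result: [nevzibbi]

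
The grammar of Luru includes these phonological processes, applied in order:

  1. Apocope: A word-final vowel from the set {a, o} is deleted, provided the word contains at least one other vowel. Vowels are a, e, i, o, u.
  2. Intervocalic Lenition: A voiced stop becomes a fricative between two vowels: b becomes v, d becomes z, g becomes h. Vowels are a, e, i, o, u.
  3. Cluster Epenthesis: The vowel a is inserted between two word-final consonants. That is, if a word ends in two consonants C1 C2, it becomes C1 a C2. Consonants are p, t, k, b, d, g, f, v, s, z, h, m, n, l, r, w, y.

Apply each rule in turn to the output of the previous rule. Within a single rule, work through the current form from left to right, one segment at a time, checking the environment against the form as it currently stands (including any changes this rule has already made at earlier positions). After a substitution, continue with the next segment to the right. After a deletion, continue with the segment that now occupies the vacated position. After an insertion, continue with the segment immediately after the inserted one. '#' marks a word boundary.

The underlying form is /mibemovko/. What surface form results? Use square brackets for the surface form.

[mivemovak]

1 Apocope: [mibemovko] → [mibemovk]
2 Intervocalic Lenition: [mibemovk] → [mivemovk]
3 Cluster Epenthesis: [mivemovk] → [mivemovak]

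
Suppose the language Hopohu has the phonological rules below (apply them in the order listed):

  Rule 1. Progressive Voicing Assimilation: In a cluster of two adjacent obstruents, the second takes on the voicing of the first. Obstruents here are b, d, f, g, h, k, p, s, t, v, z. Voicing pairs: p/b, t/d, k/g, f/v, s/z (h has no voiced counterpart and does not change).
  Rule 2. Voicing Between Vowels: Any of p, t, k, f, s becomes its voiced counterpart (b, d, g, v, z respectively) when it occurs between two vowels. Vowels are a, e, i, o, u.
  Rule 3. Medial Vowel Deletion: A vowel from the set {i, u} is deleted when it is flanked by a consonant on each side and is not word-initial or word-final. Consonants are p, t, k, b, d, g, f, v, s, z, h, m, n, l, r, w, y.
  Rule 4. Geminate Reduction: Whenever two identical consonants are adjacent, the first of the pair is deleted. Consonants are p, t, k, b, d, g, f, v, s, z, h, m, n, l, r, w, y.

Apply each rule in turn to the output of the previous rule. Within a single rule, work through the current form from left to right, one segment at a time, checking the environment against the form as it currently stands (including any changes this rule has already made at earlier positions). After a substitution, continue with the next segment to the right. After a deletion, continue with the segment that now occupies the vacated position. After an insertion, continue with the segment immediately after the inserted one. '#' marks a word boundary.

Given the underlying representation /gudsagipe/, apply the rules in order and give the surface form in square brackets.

Rule 1 Progressive Voicing Assimilation: [gudsagipe] → [gudzagipe]
Rule 2 Voicing Between Vowels: [gudzagipe] → [gudzagibe]
Rule 3 Medial Vowel Deletion: [gudzagibe] → [gdzagbe]
Rule 4 Geminate Reduction: no change — [gdzagbe]

[gdzagbe]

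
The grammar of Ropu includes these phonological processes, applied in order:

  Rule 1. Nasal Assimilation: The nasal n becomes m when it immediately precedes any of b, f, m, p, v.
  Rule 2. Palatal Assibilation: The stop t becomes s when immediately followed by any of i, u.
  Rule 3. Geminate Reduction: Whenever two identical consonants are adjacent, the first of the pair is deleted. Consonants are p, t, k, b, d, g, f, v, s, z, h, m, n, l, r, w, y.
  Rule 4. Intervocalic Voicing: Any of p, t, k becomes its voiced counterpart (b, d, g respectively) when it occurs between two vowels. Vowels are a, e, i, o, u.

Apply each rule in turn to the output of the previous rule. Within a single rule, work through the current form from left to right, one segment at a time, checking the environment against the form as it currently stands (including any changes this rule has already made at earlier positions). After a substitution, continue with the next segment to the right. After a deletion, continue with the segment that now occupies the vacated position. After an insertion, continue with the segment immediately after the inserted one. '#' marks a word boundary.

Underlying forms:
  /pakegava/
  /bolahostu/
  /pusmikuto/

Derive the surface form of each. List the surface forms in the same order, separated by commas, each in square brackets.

/pakegava/:
  Rule 1 Nasal Assimilation: no change — [pakegava]
  Rule 2 Palatal Assibilation: no change — [pakegava]
  Rule 3 Geminate Reduction: no change — [pakegava]
  Rule 4 Intervocalic Voicing: [pakegava] → [pagegava]
/bolahostu/:
  Rule 1 Nasal Assimilation: no change — [bolahostu]
  Rule 2 Palatal Assibilation: [bolahostu] → [bolahossu]
  Rule 3 Geminate Reduction: [bolahossu] → [bolahosu]
  Rule 4 Intervocalic Voicing: no change — [bolahosu]
/pusmikuto/:
  Rule 1 Nasal Assimilation: no change — [pusmikuto]
  Rule 2 Palatal Assibilation: no change — [pusmikuto]
  Rule 3 Geminate Reduction: no change — [pusmikuto]
  Rule 4 Intervocalic Voicing: [pusmikuto] → [pusmigudo]

[pagegava], [bolahosu], [pusmigudo]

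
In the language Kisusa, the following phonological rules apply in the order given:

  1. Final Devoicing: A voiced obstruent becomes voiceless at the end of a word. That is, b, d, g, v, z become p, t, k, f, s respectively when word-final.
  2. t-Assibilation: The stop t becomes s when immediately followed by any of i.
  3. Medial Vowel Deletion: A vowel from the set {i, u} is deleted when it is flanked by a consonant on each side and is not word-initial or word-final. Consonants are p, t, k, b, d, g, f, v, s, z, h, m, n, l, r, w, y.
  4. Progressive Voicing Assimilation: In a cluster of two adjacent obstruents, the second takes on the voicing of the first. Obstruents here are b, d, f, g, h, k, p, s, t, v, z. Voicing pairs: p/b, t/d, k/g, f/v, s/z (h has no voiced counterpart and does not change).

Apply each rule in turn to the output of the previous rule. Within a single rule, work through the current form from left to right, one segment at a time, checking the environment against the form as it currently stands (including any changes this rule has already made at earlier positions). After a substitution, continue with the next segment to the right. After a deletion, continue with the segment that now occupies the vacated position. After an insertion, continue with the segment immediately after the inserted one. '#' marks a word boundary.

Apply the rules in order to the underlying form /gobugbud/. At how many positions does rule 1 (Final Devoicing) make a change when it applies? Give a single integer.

1 Final Devoicing: [gobugbud] → [gobugbut]
2 t-Assibilation: no change — [gobugbut]
3 Medial Vowel Deletion: [gobugbut] → [gobgbt]
4 Progressive Voicing Assimilation: [gobgbt] → [gobgbd]
Rule 1 changed 1 position(s).

1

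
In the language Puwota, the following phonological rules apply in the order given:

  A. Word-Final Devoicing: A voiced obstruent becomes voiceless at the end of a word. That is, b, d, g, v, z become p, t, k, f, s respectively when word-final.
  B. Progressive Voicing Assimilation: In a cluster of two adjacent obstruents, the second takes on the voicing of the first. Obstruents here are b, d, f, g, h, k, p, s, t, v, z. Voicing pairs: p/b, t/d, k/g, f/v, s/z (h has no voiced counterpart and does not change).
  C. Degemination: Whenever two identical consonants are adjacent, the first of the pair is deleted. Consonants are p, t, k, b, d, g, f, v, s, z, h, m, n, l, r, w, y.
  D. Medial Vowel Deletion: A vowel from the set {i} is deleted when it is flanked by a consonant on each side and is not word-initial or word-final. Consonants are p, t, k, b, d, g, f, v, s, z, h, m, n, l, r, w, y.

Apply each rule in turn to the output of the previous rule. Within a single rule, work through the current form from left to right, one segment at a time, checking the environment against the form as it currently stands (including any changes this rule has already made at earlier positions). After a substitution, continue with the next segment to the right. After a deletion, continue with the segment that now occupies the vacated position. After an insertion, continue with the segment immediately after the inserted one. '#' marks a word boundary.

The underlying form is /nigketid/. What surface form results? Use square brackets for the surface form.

A Word-Final Devoicing: [nigketid] → [nigketit]
B Progressive Voicing Assimilation: [nigketit] → [niggetit]
C Degemination: [niggetit] → [nigetit]
D Medial Vowel Deletion: [nigetit] → [ngett]

[ngett]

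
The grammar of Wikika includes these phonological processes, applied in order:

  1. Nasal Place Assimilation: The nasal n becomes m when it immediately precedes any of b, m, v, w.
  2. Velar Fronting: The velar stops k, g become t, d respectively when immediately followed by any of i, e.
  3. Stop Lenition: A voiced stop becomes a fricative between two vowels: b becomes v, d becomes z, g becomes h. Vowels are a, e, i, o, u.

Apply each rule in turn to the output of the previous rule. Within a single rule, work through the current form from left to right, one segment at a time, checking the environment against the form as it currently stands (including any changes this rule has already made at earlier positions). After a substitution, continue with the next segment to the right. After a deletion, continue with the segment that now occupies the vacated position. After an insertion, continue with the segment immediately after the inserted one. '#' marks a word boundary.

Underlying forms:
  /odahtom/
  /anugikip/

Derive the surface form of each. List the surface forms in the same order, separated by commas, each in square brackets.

/odahtom/:
  1 Nasal Place Assimilation: no change — [odahtom]
  2 Velar Fronting: no change — [odahtom]
  3 Stop Lenition: [odahtom] → [ozahtom]
/anugikip/:
  1 Nasal Place Assimilation: no change — [anugikip]
  2 Velar Fronting: [anugikip] → [anuditip]
  3 Stop Lenition: [anuditip] → [anuzitip]

[ozahtom], [anuzitip]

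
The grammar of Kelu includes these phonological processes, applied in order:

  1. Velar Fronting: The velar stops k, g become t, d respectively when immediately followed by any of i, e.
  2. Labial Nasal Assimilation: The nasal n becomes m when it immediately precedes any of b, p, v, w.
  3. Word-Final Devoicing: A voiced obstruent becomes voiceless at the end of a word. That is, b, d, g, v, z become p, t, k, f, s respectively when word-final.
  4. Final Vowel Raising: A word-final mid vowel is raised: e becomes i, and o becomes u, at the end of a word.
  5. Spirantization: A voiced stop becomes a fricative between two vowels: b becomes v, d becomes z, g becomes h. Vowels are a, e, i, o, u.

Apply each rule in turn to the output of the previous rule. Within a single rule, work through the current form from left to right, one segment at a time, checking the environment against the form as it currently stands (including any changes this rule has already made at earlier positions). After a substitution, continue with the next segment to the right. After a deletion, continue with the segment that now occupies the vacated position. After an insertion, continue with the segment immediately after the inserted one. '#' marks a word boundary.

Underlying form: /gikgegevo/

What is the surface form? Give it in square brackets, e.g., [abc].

[dikdezevu]

1 Velar Fronting: [gikgegevo] → [dikdedevo]
2 Labial Nasal Assimilation: no change — [dikdedevo]
3 Word-Final Devoicing: no change — [dikdedevo]
4 Final Vowel Raising: [dikdedevo] → [dikdedevu]
5 Spirantization: [dikdedevu] → [dikdezevu]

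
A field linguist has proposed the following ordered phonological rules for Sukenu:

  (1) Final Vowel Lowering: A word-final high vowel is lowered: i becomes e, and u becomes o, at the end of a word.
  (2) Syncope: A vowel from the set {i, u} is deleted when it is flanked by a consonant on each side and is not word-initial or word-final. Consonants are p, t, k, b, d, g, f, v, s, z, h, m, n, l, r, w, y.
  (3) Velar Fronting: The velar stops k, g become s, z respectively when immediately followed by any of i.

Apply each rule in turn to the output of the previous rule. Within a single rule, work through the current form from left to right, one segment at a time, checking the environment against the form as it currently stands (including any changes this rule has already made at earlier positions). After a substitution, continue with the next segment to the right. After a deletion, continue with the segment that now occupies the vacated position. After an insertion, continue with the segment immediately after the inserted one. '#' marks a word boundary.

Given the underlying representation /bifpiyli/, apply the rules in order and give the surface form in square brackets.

(1) Final Vowel Lowering: [bifpiyli] → [bifpiyle]
(2) Syncope: [bifpiyle] → [bfpyle]
(3) Velar Fronting: no change — [bfpyle]

[bfpyle]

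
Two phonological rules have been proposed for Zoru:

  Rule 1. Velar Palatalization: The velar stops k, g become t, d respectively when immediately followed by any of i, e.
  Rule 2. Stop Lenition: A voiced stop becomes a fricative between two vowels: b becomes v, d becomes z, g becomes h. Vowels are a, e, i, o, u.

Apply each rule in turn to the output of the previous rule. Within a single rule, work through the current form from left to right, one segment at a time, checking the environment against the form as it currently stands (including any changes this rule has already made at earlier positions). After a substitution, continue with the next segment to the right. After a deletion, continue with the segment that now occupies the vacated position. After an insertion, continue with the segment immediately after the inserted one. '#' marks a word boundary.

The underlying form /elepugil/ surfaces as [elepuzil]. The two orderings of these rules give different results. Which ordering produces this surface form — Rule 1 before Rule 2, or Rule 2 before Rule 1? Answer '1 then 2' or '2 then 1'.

1 then 2

Order 1 then 2:
  1 Velar Palatalization: [elepugil] → [elepudil]
  2 Stop Lenition: [elepudil] → [elepuzil]
  result: [elepuzil]
Order 2 then 1:
  2 Stop Lenition: [elepugil] → [elepuhil]
  1 Velar Palatalization: no change — [elepuhil]
  result: [elepuhil]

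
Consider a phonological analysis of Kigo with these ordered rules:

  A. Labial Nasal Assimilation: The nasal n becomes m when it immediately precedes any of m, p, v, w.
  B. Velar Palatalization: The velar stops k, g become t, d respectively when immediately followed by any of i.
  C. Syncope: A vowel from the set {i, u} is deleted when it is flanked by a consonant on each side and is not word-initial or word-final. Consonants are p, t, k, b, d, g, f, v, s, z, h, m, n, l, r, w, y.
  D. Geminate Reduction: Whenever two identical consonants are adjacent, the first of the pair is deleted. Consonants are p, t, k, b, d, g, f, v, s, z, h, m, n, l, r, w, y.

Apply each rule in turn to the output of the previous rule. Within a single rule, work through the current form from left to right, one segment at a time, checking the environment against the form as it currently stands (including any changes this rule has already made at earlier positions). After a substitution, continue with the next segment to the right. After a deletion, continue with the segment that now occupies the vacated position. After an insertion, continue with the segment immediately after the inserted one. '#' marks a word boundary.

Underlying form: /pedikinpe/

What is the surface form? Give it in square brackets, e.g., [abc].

A Labial Nasal Assimilation: [pedikinpe] → [pedikimpe]
B Velar Palatalization: [pedikimpe] → [peditimpe]
C Syncope: [peditimpe] → [pedtmpe]
D Geminate Reduction: no change — [pedtmpe]

[pedtmpe]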